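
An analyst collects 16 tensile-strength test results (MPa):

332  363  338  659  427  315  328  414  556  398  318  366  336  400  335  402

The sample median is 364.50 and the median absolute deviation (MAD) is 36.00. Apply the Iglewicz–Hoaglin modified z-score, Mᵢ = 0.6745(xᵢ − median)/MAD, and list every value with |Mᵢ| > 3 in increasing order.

556, 659

|Mᵢ| > 3 ⇔ |xᵢ − 364.50| > 3·36.00/0.6745 = 160.12.
So outliers lie outside [204.38, 524.62].
556: M = 3.59 → outlier.
659: M = 5.52 → outlier.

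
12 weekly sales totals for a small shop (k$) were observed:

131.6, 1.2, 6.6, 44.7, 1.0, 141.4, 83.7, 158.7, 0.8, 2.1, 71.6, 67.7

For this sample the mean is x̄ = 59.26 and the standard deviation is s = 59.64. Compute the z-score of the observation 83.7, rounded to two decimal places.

0.41

z = (83.7 − 59.26) / 59.64 = 0.41.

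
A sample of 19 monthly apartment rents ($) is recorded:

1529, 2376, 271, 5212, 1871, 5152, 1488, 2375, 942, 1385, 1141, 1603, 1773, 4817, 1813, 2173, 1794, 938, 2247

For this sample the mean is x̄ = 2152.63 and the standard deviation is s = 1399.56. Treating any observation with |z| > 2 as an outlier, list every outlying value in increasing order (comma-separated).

Cutoffs at x̄ ± 2s: 2152.63 ± 2·1399.56 = [-646.49, 4951.75].
5152: z = 2.14, |z| > 2 → outlier.
5212: z = 2.19, |z| > 2 → outlier.
Every other value lies within [-646.49, 4951.75].

5152, 5212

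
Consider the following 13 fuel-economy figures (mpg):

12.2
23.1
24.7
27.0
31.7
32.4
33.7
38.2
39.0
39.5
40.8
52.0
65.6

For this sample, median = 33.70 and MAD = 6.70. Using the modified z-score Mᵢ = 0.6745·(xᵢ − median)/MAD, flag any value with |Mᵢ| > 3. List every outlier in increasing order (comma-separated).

65.6

|Mᵢ| > 3 ⇔ |xᵢ − 33.70| > 3·6.70/0.6745 = 29.80.
So outliers lie outside [3.90, 63.50].
65.6: M = 3.21 → outlier.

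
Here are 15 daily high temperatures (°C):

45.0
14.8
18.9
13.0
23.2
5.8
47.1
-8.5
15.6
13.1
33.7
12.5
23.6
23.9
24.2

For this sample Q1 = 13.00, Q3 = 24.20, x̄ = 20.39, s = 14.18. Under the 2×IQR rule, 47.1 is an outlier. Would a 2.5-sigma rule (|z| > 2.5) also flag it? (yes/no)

no

z = (47.1 − 20.39) / 14.18 = 1.88.
|z| = 1.88 ≤ 2.5.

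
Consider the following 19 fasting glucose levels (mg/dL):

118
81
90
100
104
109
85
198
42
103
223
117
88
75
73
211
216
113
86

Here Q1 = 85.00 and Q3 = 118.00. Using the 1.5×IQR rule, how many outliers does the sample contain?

4

IQR = 33.00; fences at 85.00 − 49.50 = 35.50 and 118.00 + 49.50 = 167.50.
Outside the cutoffs: 198, 211, 216, 223.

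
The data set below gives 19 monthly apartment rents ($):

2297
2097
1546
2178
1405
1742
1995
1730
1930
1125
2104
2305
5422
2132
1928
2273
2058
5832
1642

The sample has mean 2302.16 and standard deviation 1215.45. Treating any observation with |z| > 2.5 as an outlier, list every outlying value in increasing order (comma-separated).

Cutoffs at x̄ ± 2.5s: 2302.16 ± 2.5·1215.45 = [-736.465, 5340.785].
5422: z = 2.57, |z| > 2.5 → outlier.
5832: z = 2.90, |z| > 2.5 → outlier.
Every other value lies within [-736.465, 5340.785].

5422, 5832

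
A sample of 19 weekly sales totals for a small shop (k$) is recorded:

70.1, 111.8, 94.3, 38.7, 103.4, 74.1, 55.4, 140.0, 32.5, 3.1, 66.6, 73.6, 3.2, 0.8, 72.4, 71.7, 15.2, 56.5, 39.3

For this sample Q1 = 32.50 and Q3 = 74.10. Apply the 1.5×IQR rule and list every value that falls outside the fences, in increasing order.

140.0

IQR = Q3 − Q1 = 74.10 − 32.50 = 41.60.
Lower fence = Q1 − 1.5·IQR = 32.50 − 62.40 = -29.90.
Upper fence = Q3 + 1.5·IQR = 74.10 + 62.40 = 136.50.
140.0 > 136.50 → outlier.
All remaining values lie within [-29.90, 136.50].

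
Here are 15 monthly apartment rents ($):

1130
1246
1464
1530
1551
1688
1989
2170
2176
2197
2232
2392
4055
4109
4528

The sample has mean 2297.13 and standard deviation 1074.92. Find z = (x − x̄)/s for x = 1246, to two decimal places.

-0.98

z = (1246 − 2297.13) / 1074.92 = -0.98.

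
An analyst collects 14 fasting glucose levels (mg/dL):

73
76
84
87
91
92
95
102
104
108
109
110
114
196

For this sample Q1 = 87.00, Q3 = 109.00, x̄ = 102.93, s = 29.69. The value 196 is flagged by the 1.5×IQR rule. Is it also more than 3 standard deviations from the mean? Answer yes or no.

z = (196 − 102.93) / 29.69 = 3.13.
|z| = 3.13 > 3.

yes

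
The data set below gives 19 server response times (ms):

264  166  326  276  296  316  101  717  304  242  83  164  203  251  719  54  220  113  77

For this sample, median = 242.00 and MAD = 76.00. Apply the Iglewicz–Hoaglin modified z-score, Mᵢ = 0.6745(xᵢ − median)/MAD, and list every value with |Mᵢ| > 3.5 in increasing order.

717, 719

|Mᵢ| > 3.5 ⇔ |xᵢ − 242.00| > 3.5·76.00/0.6745 = 394.37.
So outliers lie outside [-152.37, 636.37].
717: M = 4.22 → outlier.
719: M = 4.23 → outlier.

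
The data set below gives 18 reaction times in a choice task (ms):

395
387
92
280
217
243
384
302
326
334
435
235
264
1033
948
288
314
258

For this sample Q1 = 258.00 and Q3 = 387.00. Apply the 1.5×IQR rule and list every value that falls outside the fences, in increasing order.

IQR = Q3 − Q1 = 387.00 − 258.00 = 129.00.
Lower fence = Q1 − 1.5·IQR = 258.00 − 193.50 = 64.50.
Upper fence = Q3 + 1.5·IQR = 387.00 + 193.50 = 580.50.
948 > 580.50 → outlier.
1033 > 580.50 → outlier.
All remaining values lie within [64.50, 580.50].

948, 1033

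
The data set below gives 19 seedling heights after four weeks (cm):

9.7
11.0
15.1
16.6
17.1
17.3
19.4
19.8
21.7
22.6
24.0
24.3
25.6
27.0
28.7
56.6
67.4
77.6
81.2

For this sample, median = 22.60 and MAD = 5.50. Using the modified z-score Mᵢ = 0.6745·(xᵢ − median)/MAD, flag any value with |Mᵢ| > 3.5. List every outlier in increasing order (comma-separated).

56.6, 67.4, 77.6, 81.2

|Mᵢ| > 3.5 ⇔ |xᵢ − 22.60| > 3.5·5.50/0.6745 = 28.54.
So outliers lie outside [-5.94, 51.14].
56.6: M = 4.17 → outlier.
67.4: M = 5.49 → outlier.
77.6: M = 6.74 → outlier.
81.2: M = 7.19 → outlier.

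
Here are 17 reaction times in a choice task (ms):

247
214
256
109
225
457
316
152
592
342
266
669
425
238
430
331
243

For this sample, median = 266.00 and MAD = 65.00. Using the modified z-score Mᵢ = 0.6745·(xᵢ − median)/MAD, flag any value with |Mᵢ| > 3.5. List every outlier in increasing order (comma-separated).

669

|Mᵢ| > 3.5 ⇔ |xᵢ − 266.00| > 3.5·65.00/0.6745 = 337.29.
So outliers lie outside [-71.29, 603.29].
669: M = 4.18 → outlier.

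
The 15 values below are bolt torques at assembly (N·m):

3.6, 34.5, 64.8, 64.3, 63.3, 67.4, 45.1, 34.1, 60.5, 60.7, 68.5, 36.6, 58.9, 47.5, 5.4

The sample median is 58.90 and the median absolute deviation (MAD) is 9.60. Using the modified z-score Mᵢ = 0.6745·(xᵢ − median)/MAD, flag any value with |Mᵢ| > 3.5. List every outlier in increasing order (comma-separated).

3.6, 5.4

|Mᵢ| > 3.5 ⇔ |xᵢ − 58.90| > 3.5·9.60/0.6745 = 49.81.
So outliers lie outside [9.09, 108.71].
3.6: M = -3.89 → outlier.
5.4: M = -3.76 → outlier.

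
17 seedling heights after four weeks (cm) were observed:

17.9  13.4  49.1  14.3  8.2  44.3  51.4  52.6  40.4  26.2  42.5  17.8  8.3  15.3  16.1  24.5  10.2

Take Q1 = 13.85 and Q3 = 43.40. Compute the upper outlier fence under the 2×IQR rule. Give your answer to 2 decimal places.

IQR = Q3 − Q1 = 43.40 − 13.85 = 29.55.
Lower fence = Q1 − 2·IQR = 13.85 − 59.10 = -45.25.
Upper fence = Q3 + 2·IQR = 43.40 + 59.10 = 102.50.

102.50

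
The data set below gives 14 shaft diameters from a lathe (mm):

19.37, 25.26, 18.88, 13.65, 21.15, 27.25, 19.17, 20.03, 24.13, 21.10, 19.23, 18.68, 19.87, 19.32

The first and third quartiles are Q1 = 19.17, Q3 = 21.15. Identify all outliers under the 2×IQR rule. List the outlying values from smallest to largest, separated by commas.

IQR = Q3 − Q1 = 21.15 − 19.17 = 1.98.
Lower fence = Q1 − 2·IQR = 19.17 − 3.96 = 15.21.
Upper fence = Q3 + 2·IQR = 21.15 + 3.96 = 25.11.
13.65 < 15.21 → outlier.
25.26 > 25.11 → outlier.
27.25 > 25.11 → outlier.
All remaining values lie within [15.21, 25.11].

13.65, 25.26, 27.25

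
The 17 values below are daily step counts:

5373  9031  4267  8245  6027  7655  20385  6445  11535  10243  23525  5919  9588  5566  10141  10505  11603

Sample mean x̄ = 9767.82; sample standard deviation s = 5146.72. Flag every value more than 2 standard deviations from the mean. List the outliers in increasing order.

20385, 23525

Cutoffs at x̄ ± 2s: 9767.82 ± 2·5146.72 = [-525.62, 20061.26].
20385: z = 2.06, |z| > 2 → outlier.
23525: z = 2.67, |z| > 2 → outlier.
Every other value lies within [-525.62, 20061.26].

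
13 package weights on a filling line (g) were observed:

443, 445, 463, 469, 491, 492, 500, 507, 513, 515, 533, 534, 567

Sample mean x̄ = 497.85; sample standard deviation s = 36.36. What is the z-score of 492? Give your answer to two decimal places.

z = (492 − 497.85) / 36.36 = -0.16.

-0.16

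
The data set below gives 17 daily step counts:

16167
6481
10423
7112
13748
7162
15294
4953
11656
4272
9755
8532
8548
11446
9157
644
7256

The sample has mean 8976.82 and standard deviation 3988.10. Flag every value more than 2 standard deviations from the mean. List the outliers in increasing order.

Cutoffs at x̄ ± 2s: 8976.82 ± 2·3988.10 = [1000.62, 16953.02].
644: z = -2.09, |z| > 2 → outlier.
Every other value lies within [1000.62, 16953.02].

644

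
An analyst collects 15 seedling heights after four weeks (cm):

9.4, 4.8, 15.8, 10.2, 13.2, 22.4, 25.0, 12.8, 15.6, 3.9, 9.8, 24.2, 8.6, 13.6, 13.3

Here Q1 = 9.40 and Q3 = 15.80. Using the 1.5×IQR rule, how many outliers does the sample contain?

IQR = 6.40; fences at 9.40 − 9.60 = -0.20 and 15.80 + 9.60 = 25.40.
Every value lies within the cutoffs.

0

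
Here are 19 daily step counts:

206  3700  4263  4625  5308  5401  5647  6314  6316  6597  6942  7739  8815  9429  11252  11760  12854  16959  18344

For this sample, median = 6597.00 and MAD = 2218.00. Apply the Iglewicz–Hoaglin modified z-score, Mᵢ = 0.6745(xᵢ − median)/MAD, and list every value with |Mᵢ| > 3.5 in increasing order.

18344

|Mᵢ| > 3.5 ⇔ |xᵢ − 6597.00| > 3.5·2218.00/0.6745 = 11509.27.
So outliers lie outside [-4912.27, 18106.27].
18344: M = 3.57 → outlier.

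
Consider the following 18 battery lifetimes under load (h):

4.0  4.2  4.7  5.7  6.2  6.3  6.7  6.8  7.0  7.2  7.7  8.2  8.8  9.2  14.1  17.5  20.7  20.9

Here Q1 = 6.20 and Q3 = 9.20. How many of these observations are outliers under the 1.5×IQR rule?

4

IQR = 3.00; fences at 6.20 − 4.50 = 1.70 and 9.20 + 4.50 = 13.70.
Outside the cutoffs: 14.1, 17.5, 20.7, 20.9.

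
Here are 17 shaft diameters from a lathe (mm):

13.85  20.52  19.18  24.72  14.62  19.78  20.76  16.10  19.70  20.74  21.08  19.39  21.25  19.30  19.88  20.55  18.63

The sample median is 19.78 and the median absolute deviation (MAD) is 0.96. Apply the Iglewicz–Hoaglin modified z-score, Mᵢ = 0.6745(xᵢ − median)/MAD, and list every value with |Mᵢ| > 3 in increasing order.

13.85, 14.62, 24.72

|Mᵢ| > 3 ⇔ |xᵢ − 19.78| > 3·0.96/0.6745 = 4.27.
So outliers lie outside [15.51, 24.05].
13.85: M = -4.17 → outlier.
14.62: M = -3.63 → outlier.
24.72: M = 3.47 → outlier.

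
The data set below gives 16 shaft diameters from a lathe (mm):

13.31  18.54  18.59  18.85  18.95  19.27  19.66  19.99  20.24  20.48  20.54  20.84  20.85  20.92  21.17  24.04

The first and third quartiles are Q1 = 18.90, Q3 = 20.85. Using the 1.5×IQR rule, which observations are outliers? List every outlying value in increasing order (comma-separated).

IQR = Q3 − Q1 = 20.85 − 18.90 = 1.95.
Lower fence = Q1 − 1.5·IQR = 18.90 − 2.925 = 15.975.
Upper fence = Q3 + 1.5·IQR = 20.85 + 2.925 = 23.775.
13.31 < 15.975 → outlier.
24.04 > 23.775 → outlier.
All remaining values lie within [15.975, 23.775].

13.31, 24.04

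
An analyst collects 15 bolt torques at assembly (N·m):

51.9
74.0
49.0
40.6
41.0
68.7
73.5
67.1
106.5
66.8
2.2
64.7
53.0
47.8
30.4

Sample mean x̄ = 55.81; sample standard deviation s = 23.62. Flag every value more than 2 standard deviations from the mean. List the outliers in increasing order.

Cutoffs at x̄ ± 2s: 55.81 ± 2·23.62 = [8.57, 103.05].
2.2: z = -2.27, |z| > 2 → outlier.
106.5: z = 2.15, |z| > 2 → outlier.
Every other value lies within [8.57, 103.05].

2.2, 106.5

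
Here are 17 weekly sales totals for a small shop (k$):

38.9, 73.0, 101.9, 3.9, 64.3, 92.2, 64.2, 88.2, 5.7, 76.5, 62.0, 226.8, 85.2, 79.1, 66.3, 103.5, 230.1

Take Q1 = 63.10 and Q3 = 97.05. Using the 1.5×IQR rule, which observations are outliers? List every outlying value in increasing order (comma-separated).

3.9, 5.7, 226.8, 230.1

IQR = Q3 − Q1 = 97.05 − 63.10 = 33.95.
Lower fence = Q1 − 1.5·IQR = 63.10 − 50.925 = 12.175.
Upper fence = Q3 + 1.5·IQR = 97.05 + 50.925 = 147.975.
3.9 < 12.175 → outlier.
5.7 < 12.175 → outlier.
226.8 > 147.975 → outlier.
230.1 > 147.975 → outlier.
All remaining values lie within [12.175, 147.975].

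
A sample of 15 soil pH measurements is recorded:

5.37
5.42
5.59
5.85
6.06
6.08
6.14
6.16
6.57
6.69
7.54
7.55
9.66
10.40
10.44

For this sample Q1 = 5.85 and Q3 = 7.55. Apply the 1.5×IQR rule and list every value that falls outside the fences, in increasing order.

IQR = Q3 − Q1 = 7.55 − 5.85 = 1.70.
Lower fence = Q1 − 1.5·IQR = 5.85 − 2.55 = 3.30.
Upper fence = Q3 + 1.5·IQR = 7.55 + 2.55 = 10.10.
10.40 > 10.10 → outlier.
10.44 > 10.10 → outlier.
All remaining values lie within [3.30, 10.10].

10.40, 10.44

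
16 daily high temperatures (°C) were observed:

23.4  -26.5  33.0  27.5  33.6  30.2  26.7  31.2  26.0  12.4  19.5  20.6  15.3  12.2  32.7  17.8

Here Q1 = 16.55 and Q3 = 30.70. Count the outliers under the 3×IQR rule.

1

IQR = 14.15; fences at 16.55 − 42.45 = -25.90 and 30.70 + 42.45 = 73.15.
Outside the cutoffs: -26.5.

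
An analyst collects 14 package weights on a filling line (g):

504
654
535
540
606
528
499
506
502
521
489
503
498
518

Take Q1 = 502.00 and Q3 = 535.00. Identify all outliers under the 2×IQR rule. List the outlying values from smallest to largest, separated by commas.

IQR = Q3 − Q1 = 535.00 − 502.00 = 33.00.
Lower fence = Q1 − 2·IQR = 502.00 − 66.00 = 436.00.
Upper fence = Q3 + 2·IQR = 535.00 + 66.00 = 601.00.
606 > 601.00 → outlier.
654 > 601.00 → outlier.
All remaining values lie within [436.00, 601.00].

606, 654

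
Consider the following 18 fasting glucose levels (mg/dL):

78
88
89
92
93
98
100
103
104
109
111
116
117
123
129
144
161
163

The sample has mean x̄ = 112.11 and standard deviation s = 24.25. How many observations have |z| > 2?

2

Cutoffs: x̄ ± 2s = [63.61, 160.61].
Outside the cutoffs: 161, 163.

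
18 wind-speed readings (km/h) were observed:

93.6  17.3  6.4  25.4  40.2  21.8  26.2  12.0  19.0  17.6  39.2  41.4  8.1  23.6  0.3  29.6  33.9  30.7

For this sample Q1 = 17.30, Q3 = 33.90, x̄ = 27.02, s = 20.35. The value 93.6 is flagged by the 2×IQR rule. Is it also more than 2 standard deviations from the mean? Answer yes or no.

yes

z = (93.6 − 27.02) / 20.35 = 3.27.
|z| = 3.27 > 2.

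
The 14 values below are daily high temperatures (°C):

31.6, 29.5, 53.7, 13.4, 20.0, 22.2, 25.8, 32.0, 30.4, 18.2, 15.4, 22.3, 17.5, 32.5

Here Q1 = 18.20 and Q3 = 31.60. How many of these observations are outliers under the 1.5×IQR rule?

IQR = 13.40; fences at 18.20 − 20.10 = -1.90 and 31.60 + 20.10 = 51.70.
Outside the cutoffs: 53.7.

1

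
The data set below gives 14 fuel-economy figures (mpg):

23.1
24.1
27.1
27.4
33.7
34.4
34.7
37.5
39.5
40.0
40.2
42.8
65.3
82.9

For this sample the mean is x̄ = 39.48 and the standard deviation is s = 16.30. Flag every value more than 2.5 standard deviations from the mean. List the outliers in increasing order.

Cutoffs at x̄ ± 2.5s: 39.48 ± 2.5·16.30 = [-1.27, 80.23].
82.9: z = 2.66, |z| > 2.5 → outlier.
Every other value lies within [-1.27, 80.23].

82.9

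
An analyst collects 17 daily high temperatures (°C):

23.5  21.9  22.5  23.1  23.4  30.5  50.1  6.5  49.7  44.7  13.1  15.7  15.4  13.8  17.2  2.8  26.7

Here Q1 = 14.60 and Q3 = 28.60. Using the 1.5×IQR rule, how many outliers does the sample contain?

IQR = 14.00; fences at 14.60 − 21.00 = -6.40 and 28.60 + 21.00 = 49.60.
Outside the cutoffs: 49.7, 50.1.

2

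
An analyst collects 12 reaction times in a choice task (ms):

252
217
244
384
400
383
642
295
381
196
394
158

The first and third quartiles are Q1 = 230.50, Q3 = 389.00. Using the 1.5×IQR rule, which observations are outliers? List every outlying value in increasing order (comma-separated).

IQR = Q3 − Q1 = 389.00 − 230.50 = 158.50.
Lower fence = Q1 − 1.5·IQR = 230.50 − 237.75 = -7.25.
Upper fence = Q3 + 1.5·IQR = 389.00 + 237.75 = 626.75.
642 > 626.75 → outlier.
All remaining values lie within [-7.25, 626.75].

642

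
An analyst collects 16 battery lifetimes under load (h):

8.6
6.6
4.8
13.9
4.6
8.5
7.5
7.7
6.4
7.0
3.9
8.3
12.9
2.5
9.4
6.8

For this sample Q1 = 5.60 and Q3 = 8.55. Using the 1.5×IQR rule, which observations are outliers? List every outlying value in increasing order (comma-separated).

IQR = Q3 − Q1 = 8.55 − 5.60 = 2.95.
Lower fence = Q1 − 1.5·IQR = 5.60 − 4.425 = 1.175.
Upper fence = Q3 + 1.5·IQR = 8.55 + 4.425 = 12.975.
13.9 > 12.975 → outlier.
All remaining values lie within [1.175, 12.975].

13.9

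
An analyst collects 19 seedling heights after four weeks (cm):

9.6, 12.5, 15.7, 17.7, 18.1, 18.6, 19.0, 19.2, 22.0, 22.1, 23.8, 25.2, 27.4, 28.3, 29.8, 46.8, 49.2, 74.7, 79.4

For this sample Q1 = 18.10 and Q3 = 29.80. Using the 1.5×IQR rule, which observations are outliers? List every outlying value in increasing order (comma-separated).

49.2, 74.7, 79.4

IQR = Q3 − Q1 = 29.80 − 18.10 = 11.70.
Lower fence = Q1 − 1.5·IQR = 18.10 − 17.55 = 0.55.
Upper fence = Q3 + 1.5·IQR = 29.80 + 17.55 = 47.35.
49.2 > 47.35 → outlier.
74.7 > 47.35 → outlier.
79.4 > 47.35 → outlier.
All remaining values lie within [0.55, 47.35].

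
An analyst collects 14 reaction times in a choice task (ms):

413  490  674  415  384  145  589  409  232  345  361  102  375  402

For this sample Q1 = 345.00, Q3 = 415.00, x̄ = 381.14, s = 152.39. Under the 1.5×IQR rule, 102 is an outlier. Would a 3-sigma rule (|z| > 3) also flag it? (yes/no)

no

z = (102 − 381.14) / 152.39 = -1.83.
|z| = 1.83 ≤ 3.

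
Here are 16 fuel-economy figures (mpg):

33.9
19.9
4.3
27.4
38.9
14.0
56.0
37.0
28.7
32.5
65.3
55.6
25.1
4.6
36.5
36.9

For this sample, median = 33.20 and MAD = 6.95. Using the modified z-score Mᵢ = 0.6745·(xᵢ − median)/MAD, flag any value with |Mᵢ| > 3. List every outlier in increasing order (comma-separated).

|Mᵢ| > 3 ⇔ |xᵢ − 33.20| > 3·6.95/0.6745 = 30.91.
So outliers lie outside [2.29, 64.11].
65.3: M = 3.12 → outlier.

65.3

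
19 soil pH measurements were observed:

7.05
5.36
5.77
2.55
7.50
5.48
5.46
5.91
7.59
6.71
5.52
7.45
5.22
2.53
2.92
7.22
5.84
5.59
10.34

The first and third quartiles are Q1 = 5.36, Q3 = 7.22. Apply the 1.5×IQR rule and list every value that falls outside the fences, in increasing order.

IQR = Q3 − Q1 = 7.22 − 5.36 = 1.86.
Lower fence = Q1 − 1.5·IQR = 5.36 − 2.79 = 2.57.
Upper fence = Q3 + 1.5·IQR = 7.22 + 2.79 = 10.01.
2.53 < 2.57 → outlier.
2.55 < 2.57 → outlier.
10.34 > 10.01 → outlier.
All remaining values lie within [2.57, 10.01].

2.53, 2.55, 10.34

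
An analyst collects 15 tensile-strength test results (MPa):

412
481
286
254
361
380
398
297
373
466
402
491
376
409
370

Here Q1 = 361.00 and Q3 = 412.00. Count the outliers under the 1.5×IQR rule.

IQR = 51.00; fences at 361.00 − 76.50 = 284.50 and 412.00 + 76.50 = 488.50.
Outside the cutoffs: 254, 491.

2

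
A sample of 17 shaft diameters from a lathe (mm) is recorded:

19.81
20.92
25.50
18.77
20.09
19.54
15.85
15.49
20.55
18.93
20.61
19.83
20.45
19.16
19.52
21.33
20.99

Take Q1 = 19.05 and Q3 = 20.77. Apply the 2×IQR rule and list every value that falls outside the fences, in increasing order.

15.49, 25.50

IQR = Q3 − Q1 = 20.77 − 19.05 = 1.72.
Lower fence = Q1 − 2·IQR = 19.05 − 3.44 = 15.61.
Upper fence = Q3 + 2·IQR = 20.77 + 3.44 = 24.21.
15.49 < 15.61 → outlier.
25.50 > 24.21 → outlier.
All remaining values lie within [15.61, 24.21].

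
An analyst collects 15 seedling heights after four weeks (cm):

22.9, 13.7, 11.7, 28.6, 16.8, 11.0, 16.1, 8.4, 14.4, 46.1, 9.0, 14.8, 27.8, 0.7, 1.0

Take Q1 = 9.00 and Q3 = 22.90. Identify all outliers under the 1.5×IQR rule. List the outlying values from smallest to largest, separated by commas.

46.1

IQR = Q3 − Q1 = 22.90 − 9.00 = 13.90.
Lower fence = Q1 − 1.5·IQR = 9.00 − 20.85 = -11.85.
Upper fence = Q3 + 1.5·IQR = 22.90 + 20.85 = 43.75.
46.1 > 43.75 → outlier.
All remaining values lie within [-11.85, 43.75].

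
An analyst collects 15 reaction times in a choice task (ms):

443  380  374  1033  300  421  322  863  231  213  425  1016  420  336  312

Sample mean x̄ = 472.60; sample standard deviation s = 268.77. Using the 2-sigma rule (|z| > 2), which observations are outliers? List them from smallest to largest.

Cutoffs at x̄ ± 2s: 472.60 ± 2·268.77 = [-64.94, 1010.14].
1016: z = 2.02, |z| > 2 → outlier.
1033: z = 2.09, |z| > 2 → outlier.
Every other value lies within [-64.94, 1010.14].

1016, 1033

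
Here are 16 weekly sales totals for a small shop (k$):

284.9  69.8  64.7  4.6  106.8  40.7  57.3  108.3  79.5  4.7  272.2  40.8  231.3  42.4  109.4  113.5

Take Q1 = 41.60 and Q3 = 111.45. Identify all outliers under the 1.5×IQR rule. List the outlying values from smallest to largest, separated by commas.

IQR = Q3 − Q1 = 111.45 − 41.60 = 69.85.
Lower fence = Q1 − 1.5·IQR = 41.60 − 104.775 = -63.175.
Upper fence = Q3 + 1.5·IQR = 111.45 + 104.775 = 216.225.
231.3 > 216.225 → outlier.
272.2 > 216.225 → outlier.
284.9 > 216.225 → outlier.
All remaining values lie within [-63.175, 216.225].

231.3, 272.2, 284.9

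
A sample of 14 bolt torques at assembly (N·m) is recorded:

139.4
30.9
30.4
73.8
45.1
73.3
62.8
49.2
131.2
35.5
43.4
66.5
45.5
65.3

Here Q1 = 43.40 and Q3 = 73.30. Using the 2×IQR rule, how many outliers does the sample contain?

IQR = 29.90; fences at 43.40 − 59.80 = -16.40 and 73.30 + 59.80 = 133.10.
Outside the cutoffs: 139.4.

1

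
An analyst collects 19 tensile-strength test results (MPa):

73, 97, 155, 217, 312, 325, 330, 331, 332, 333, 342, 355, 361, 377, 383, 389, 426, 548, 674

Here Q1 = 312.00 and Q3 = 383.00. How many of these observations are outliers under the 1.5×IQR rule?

5

IQR = 71.00; fences at 312.00 − 106.50 = 205.50 and 383.00 + 106.50 = 489.50.
Outside the cutoffs: 73, 97, 155, 548, 674.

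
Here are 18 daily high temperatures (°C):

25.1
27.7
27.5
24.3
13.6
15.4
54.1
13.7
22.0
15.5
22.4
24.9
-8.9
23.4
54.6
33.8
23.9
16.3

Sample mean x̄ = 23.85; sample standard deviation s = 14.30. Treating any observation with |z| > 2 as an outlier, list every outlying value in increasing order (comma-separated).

Cutoffs at x̄ ± 2s: 23.85 ± 2·14.30 = [-4.75, 52.45].
-8.9: z = -2.29, |z| > 2 → outlier.
54.1: z = 2.12, |z| > 2 → outlier.
54.6: z = 2.15, |z| > 2 → outlier.
Every other value lies within [-4.75, 52.45].

-8.9, 54.1, 54.6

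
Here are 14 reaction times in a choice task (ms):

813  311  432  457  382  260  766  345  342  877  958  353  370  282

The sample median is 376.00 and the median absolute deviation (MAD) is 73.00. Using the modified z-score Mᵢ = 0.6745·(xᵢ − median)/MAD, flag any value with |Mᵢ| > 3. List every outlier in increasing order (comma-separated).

766, 813, 877, 958

|Mᵢ| > 3 ⇔ |xᵢ − 376.00| > 3·73.00/0.6745 = 324.68.
So outliers lie outside [51.32, 700.68].
766: M = 3.60 → outlier.
813: M = 4.04 → outlier.
877: M = 4.63 → outlier.
958: M = 5.38 → outlier.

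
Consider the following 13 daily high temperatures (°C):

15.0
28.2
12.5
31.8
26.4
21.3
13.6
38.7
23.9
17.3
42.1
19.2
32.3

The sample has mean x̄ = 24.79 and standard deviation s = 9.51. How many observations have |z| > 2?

0

Cutoffs: x̄ ± 2s = [5.77, 43.81].
Every value lies within the cutoffs.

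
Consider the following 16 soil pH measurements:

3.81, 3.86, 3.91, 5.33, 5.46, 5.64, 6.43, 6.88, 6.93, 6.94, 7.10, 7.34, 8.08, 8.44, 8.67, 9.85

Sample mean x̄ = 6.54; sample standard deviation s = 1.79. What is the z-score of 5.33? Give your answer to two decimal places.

z = (5.33 − 6.54) / 1.79 = -0.68.

-0.68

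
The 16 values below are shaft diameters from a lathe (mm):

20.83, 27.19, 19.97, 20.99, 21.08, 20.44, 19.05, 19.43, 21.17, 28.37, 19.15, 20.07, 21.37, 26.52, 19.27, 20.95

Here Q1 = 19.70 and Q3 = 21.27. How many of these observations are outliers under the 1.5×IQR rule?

3

IQR = 1.57; fences at 19.70 − 2.355 = 17.345 and 21.27 + 2.355 = 23.625.
Outside the cutoffs: 26.52, 27.19, 28.37.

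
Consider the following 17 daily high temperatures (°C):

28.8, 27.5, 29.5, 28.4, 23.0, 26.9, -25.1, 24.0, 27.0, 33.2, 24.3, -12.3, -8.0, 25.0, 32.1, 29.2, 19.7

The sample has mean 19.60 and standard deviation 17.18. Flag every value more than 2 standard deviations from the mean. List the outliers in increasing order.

-25.1

Cutoffs at x̄ ± 2s: 19.60 ± 2·17.18 = [-14.76, 53.96].
-25.1: z = -2.60, |z| > 2 → outlier.
Every other value lies within [-14.76, 53.96].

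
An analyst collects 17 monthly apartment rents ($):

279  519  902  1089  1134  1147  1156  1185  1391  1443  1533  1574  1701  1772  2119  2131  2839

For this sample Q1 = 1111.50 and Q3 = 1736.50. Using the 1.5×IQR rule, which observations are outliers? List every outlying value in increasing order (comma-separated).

2839

IQR = Q3 − Q1 = 1736.50 − 1111.50 = 625.00.
Lower fence = Q1 − 1.5·IQR = 1111.50 − 937.50 = 174.00.
Upper fence = Q3 + 1.5·IQR = 1736.50 + 937.50 = 2674.00.
2839 > 2674.00 → outlier.
All remaining values lie within [174.00, 2674.00].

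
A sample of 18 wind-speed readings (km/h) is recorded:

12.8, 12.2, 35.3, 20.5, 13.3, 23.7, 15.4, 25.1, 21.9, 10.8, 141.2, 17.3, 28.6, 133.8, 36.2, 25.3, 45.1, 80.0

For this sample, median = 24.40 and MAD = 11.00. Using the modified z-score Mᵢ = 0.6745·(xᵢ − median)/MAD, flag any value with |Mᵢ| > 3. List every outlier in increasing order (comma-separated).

80.0, 133.8, 141.2

|Mᵢ| > 3 ⇔ |xᵢ − 24.40| > 3·11.00/0.6745 = 48.93.
So outliers lie outside [-24.53, 73.33].
80.0: M = 3.41 → outlier.
133.8: M = 6.71 → outlier.
141.2: M = 7.16 → outlier.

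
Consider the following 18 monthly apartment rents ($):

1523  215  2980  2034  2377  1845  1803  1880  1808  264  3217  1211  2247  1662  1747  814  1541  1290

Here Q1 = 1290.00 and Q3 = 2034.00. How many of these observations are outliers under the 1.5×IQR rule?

IQR = 744.00; fences at 1290.00 − 1116.00 = 174.00 and 2034.00 + 1116.00 = 3150.00.
Outside the cutoffs: 3217.

1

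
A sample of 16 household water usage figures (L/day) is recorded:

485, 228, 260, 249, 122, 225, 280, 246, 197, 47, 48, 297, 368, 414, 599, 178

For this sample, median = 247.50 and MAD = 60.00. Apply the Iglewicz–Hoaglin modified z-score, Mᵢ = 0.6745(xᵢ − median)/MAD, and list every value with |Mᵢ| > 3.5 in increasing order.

599

|Mᵢ| > 3.5 ⇔ |xᵢ − 247.50| > 3.5·60.00/0.6745 = 311.34.
So outliers lie outside [-63.84, 558.84].
599: M = 3.95 → outlier.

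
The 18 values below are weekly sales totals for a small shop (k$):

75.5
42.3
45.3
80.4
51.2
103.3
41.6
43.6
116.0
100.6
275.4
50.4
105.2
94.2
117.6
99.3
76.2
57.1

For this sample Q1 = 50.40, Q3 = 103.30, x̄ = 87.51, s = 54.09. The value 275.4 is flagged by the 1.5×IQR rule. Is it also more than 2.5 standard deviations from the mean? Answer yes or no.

z = (275.4 − 87.51) / 54.09 = 3.47.
|z| = 3.47 > 2.5.

yes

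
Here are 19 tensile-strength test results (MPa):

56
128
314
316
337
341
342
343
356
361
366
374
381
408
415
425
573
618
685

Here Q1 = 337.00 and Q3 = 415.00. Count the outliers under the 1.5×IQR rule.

5

IQR = 78.00; fences at 337.00 − 117.00 = 220.00 and 415.00 + 117.00 = 532.00.
Outside the cutoffs: 56, 128, 573, 618, 685.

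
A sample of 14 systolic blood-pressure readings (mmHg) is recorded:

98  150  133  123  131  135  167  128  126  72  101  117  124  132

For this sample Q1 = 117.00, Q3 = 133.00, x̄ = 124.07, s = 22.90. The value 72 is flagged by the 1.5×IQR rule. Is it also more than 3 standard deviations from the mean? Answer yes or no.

z = (72 − 124.07) / 22.90 = -2.27.
|z| = 2.27 ≤ 3.

no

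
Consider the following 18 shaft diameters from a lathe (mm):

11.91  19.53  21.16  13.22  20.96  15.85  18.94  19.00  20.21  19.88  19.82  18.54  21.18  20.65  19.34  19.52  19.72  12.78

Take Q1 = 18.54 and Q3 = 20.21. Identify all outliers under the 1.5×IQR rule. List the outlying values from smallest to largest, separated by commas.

11.91, 12.78, 13.22, 15.85

IQR = Q3 − Q1 = 20.21 − 18.54 = 1.67.
Lower fence = Q1 − 1.5·IQR = 18.54 − 2.505 = 16.035.
Upper fence = Q3 + 1.5·IQR = 20.21 + 2.505 = 22.715.
11.91 < 16.035 → outlier.
12.78 < 16.035 → outlier.
13.22 < 16.035 → outlier.
15.85 < 16.035 → outlier.
All remaining values lie within [16.035, 22.715].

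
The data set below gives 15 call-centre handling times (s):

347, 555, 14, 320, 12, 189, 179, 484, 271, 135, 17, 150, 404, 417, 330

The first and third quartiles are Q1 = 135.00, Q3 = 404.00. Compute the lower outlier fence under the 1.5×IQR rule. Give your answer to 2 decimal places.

-268.50

IQR = Q3 − Q1 = 404.00 − 135.00 = 269.00.
Lower fence = Q1 − 1.5·IQR = 135.00 − 403.50 = -268.50.
Upper fence = Q3 + 1.5·IQR = 404.00 + 403.50 = 807.50.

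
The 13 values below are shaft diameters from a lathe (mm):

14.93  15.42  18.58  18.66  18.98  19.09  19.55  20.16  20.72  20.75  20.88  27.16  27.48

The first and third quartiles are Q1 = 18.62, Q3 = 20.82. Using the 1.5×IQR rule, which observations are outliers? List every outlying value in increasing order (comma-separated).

14.93, 27.16, 27.48

IQR = Q3 − Q1 = 20.82 − 18.62 = 2.20.
Lower fence = Q1 − 1.5·IQR = 18.62 − 3.30 = 15.32.
Upper fence = Q3 + 1.5·IQR = 20.82 + 3.30 = 24.12.
14.93 < 15.32 → outlier.
27.16 > 24.12 → outlier.
27.48 > 24.12 → outlier.
All remaining values lie within [15.32, 24.12].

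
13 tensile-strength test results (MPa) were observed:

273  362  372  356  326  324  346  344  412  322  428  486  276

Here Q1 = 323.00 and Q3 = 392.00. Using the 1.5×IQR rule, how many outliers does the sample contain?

0

IQR = 69.00; fences at 323.00 − 103.50 = 219.50 and 392.00 + 103.50 = 495.50.
Every value lies within the cutoffs.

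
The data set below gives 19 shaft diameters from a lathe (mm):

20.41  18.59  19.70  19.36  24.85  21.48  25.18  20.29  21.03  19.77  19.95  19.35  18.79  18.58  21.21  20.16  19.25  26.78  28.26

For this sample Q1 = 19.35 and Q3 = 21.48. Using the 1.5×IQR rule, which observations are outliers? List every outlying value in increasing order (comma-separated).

24.85, 25.18, 26.78, 28.26

IQR = Q3 − Q1 = 21.48 − 19.35 = 2.13.
Lower fence = Q1 − 1.5·IQR = 19.35 − 3.195 = 16.155.
Upper fence = Q3 + 1.5·IQR = 21.48 + 3.195 = 24.675.
24.85 > 24.675 → outlier.
25.18 > 24.675 → outlier.
26.78 > 24.675 → outlier.
28.26 > 24.675 → outlier.
All remaining values lie within [16.155, 24.675].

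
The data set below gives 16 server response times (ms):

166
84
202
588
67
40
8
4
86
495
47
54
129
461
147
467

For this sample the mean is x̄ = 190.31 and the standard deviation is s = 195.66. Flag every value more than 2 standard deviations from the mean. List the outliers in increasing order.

588

Cutoffs at x̄ ± 2s: 190.31 ± 2·195.66 = [-201.01, 581.63].
588: z = 2.03, |z| > 2 → outlier.
Every other value lies within [-201.01, 581.63].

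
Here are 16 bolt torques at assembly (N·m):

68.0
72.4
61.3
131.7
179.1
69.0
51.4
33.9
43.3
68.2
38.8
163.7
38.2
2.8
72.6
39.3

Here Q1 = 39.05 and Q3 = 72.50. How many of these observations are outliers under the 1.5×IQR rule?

3

IQR = 33.45; fences at 39.05 − 50.175 = -11.125 and 72.50 + 50.175 = 122.675.
Outside the cutoffs: 131.7, 163.7, 179.1.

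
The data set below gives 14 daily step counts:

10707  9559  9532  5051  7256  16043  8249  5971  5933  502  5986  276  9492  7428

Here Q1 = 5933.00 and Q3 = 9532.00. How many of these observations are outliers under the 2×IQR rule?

IQR = 3599.00; fences at 5933.00 − 7198.00 = -1265.00 and 9532.00 + 7198.00 = 16730.00.
Every value lies within the cutoffs.

0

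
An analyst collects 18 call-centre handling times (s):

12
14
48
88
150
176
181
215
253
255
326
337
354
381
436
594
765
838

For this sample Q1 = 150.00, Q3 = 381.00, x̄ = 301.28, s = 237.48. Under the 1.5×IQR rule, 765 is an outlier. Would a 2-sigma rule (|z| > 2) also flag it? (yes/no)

no

z = (765 − 301.28) / 237.48 = 1.95.
|z| = 1.95 ≤ 2.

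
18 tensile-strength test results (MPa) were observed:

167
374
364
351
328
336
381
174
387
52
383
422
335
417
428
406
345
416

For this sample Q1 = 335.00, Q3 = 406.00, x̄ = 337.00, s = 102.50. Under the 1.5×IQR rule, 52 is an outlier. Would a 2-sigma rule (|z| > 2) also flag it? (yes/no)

yes

z = (52 − 337.00) / 102.50 = -2.78.
|z| = 2.78 > 2.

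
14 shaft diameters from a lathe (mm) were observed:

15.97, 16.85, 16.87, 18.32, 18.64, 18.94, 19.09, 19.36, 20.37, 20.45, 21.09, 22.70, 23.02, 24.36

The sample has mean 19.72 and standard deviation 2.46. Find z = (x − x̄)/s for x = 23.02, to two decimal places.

z = (23.02 − 19.72) / 2.46 = 1.34.

1.34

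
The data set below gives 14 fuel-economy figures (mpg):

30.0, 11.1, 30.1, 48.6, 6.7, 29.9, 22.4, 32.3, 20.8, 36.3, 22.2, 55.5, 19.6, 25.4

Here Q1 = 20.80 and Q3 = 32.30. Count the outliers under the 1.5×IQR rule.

IQR = 11.50; fences at 20.80 − 17.25 = 3.55 and 32.30 + 17.25 = 49.55.
Outside the cutoffs: 55.5.

1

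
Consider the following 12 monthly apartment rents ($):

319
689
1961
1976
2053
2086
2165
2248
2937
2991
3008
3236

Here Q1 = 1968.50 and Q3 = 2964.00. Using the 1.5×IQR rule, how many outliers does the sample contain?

IQR = 995.50; fences at 1968.50 − 1493.25 = 475.25 and 2964.00 + 1493.25 = 4457.25.
Outside the cutoffs: 319.

1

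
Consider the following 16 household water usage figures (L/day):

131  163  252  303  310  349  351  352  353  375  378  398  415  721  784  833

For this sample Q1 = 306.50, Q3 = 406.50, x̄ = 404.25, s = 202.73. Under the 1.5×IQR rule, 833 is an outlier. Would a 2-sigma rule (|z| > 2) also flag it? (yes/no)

z = (833 − 404.25) / 202.73 = 2.11.
|z| = 2.11 > 2.

yes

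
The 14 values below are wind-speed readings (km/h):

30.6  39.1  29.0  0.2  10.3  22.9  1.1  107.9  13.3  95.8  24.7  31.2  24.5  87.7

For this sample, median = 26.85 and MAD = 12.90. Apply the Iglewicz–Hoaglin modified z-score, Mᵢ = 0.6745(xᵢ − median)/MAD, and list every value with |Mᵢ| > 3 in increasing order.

87.7, 95.8, 107.9

|Mᵢ| > 3 ⇔ |xᵢ − 26.85| > 3·12.90/0.6745 = 57.38.
So outliers lie outside [-30.53, 84.23].
87.7: M = 3.18 → outlier.
95.8: M = 3.61 → outlier.
107.9: M = 4.24 → outlier.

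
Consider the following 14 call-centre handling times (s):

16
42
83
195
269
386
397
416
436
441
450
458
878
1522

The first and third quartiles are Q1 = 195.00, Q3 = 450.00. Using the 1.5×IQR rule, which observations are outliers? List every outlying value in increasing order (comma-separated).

878, 1522

IQR = Q3 − Q1 = 450.00 − 195.00 = 255.00.
Lower fence = Q1 − 1.5·IQR = 195.00 − 382.50 = -187.50.
Upper fence = Q3 + 1.5·IQR = 450.00 + 382.50 = 832.50.
878 > 832.50 → outlier.
1522 > 832.50 → outlier.
All remaining values lie within [-187.50, 832.50].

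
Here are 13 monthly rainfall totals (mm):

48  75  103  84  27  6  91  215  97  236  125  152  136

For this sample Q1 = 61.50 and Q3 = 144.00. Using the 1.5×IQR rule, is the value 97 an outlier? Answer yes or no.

no

IQR = Q3 − Q1 = 144.00 − 61.50 = 82.50.
Lower fence = Q1 − 1.5·IQR = 61.50 − 123.75 = -62.25.
Upper fence = Q3 + 1.5·IQR = 144.00 + 123.75 = 267.75.
97 lies within [-62.25, 267.75].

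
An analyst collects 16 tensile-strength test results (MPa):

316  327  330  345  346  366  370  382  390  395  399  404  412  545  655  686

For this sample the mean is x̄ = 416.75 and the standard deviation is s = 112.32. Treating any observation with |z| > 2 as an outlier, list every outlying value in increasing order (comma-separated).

655, 686

Cutoffs at x̄ ± 2s: 416.75 ± 2·112.32 = [192.11, 641.39].
655: z = 2.12, |z| > 2 → outlier.
686: z = 2.40, |z| > 2 → outlier.
Every other value lies within [192.11, 641.39].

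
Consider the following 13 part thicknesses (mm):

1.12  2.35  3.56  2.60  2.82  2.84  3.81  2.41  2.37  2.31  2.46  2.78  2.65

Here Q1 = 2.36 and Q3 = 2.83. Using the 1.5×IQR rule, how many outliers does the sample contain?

3

IQR = 0.47; fences at 2.36 − 0.705 = 1.655 and 2.83 + 0.705 = 3.535.
Outside the cutoffs: 1.12, 3.56, 3.81.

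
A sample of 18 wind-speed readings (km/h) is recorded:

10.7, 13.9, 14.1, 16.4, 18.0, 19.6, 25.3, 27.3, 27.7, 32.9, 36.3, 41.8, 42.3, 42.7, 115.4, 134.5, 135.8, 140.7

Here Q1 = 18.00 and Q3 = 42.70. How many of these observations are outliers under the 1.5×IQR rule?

IQR = 24.70; fences at 18.00 − 37.05 = -19.05 and 42.70 + 37.05 = 79.75.
Outside the cutoffs: 115.4, 134.5, 135.8, 140.7.

4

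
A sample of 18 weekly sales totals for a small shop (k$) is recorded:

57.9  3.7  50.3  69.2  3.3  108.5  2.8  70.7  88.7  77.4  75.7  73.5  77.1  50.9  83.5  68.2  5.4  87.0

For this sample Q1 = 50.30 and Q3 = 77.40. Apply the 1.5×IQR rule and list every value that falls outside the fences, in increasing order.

IQR = Q3 − Q1 = 77.40 − 50.30 = 27.10.
Lower fence = Q1 − 1.5·IQR = 50.30 − 40.65 = 9.65.
Upper fence = Q3 + 1.5·IQR = 77.40 + 40.65 = 118.05.
2.8 < 9.65 → outlier.
3.3 < 9.65 → outlier.
3.7 < 9.65 → outlier.
5.4 < 9.65 → outlier.
All remaining values lie within [9.65, 118.05].

2.8, 3.3, 3.7, 5.4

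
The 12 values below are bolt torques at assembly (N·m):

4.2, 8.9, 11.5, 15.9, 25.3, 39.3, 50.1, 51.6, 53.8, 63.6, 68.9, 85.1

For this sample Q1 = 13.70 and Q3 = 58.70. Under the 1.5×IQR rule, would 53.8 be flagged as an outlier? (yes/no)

no

IQR = Q3 − Q1 = 58.70 − 13.70 = 45.00.
Lower fence = Q1 − 1.5·IQR = 13.70 − 67.50 = -53.80.
Upper fence = Q3 + 1.5·IQR = 58.70 + 67.50 = 126.20.
53.8 lies within [-53.80, 126.20].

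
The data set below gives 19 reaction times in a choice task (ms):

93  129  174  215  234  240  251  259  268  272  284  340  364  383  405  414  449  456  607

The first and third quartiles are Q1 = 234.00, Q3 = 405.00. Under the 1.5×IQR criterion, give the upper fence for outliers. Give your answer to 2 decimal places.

IQR = Q3 − Q1 = 405.00 − 234.00 = 171.00.
Lower fence = Q1 − 1.5·IQR = 234.00 − 256.50 = -22.50.
Upper fence = Q3 + 1.5·IQR = 405.00 + 256.50 = 661.50.

661.50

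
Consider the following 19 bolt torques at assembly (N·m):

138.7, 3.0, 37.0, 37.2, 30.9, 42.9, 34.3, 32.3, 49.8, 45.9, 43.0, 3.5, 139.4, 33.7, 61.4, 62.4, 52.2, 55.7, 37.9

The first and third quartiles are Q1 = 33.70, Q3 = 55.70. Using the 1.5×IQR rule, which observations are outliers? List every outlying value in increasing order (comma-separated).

138.7, 139.4

IQR = Q3 − Q1 = 55.70 − 33.70 = 22.00.
Lower fence = Q1 − 1.5·IQR = 33.70 − 33.00 = 0.70.
Upper fence = Q3 + 1.5·IQR = 55.70 + 33.00 = 88.70.
138.7 > 88.70 → outlier.
139.4 > 88.70 → outlier.
All remaining values lie within [0.70, 88.70].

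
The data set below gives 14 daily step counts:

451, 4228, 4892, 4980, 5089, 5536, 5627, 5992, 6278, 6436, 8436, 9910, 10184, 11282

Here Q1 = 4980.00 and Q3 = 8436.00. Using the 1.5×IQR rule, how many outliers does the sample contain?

0

IQR = 3456.00; fences at 4980.00 − 5184.00 = -204.00 and 8436.00 + 5184.00 = 13620.00.
Every value lies within the cutoffs.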